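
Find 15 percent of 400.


Convert percentage to decimal:
15% = 0.15
Multiply:
400 x 0.15 = 60

60


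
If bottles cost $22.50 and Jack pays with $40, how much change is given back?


Start with the amount paid:
$40
Subtract the price:
$40 - $22.50 = $17.50

$17.50


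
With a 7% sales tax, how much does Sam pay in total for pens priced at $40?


Calculate the tax:
7% of $40 = $2.80
Add tax to price:
$40 + $2.80 = $42.80

$42.80


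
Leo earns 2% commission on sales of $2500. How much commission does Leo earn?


Convert rate to decimal:
2% = 0.02
Multiply by sales:
$2500 x 0.02 = $50

$50


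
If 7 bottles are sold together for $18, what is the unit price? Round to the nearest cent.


Total cost: $18
Number of items: 7
Unit price: $18 / 7 = $2.5714... ≈ $2.57

$2.57


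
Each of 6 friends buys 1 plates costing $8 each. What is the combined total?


Cost per person:
1 x $8 = $8
Group total:
6 x $8 = $48

$48


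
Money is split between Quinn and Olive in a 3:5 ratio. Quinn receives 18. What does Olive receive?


Find the multiplier:
18 / 3 = 6
Apply to Olive's share:
5 x 6 = 30

30


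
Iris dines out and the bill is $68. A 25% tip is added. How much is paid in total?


Calculate the tip:
25% of $68 = $17
Add tip to meal cost:
$68 + $17 = $85

$85


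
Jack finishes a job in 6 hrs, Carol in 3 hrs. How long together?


Jack's rate: 1/6 of the job per hour
Carol's rate: 1/3 of the job per hour
Combined rate: 1/6 + 1/3 = 1/2 per hour
Time = 1 / (1/2) = 2 hours

2 hours


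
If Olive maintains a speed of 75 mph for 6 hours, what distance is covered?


Use the formula: distance = speed x time
Speed = 75 mph, Time = 6 hours
75 x 6 = 450 miles

450 miles


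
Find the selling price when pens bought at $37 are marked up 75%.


Calculate the markup amount:
75% of $37 = $27.75
Add to cost:
$37 + $27.75 = $64.75

$64.75


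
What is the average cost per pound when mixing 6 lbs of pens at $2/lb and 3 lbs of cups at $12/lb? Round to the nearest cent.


Cost of pens:
6 x $2 = $12
Cost of cups:
3 x $12 = $36
Total cost: $12 + $36 = $48
Total weight: 9 lbs
Average: $48 / 9 = $5.3333... ≈ $5.33/lb

$5.33/lb


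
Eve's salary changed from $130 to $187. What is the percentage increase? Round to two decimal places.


Find the absolute change:
|187 - 130| = 57
Divide by original and multiply by 100:
57 / 130 x 100 = 43.8461...% ≈ 43.85%

43.85%


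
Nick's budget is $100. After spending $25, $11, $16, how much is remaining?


Add up expenses:
$25 + $11 + $16 = $52
Subtract from budget:
$100 - $52 = $48

$48


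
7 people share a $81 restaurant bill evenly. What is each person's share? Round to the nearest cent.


Total bill: $81
Number of people: 7
Each pays: $81 / 7 = $11.5714... ≈ $11.57

$11.57


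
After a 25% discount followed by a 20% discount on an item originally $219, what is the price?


First discount:
25% of $219 = $54.75
Price after first discount:
$219 - $54.75 = $164.25
Second discount:
20% of $164.25 = $32.85
Final price:
$164.25 - $32.85 = $131.40

$131.40


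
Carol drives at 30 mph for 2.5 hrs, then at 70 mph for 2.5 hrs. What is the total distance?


Leg 1 distance:
30 x 2.5 = 75 miles
Leg 2 distance:
70 x 2.5 = 175 miles
Total distance:
75 + 175 = 250 miles

250 miles


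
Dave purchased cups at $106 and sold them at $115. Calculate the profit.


Selling price = $115
Cost price = $106
Profit = selling price - cost price:
Profit = $115 - $106 = $9

$9


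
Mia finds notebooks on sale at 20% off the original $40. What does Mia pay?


Calculate the discount amount:
20% of $40 = $8
Subtract from original:
$40 - $8 = $32

$32


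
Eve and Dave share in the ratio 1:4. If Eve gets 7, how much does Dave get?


Find the multiplier:
7 / 1 = 7
Apply to Dave's share:
4 x 7 = 28

28


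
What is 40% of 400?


Convert percentage to decimal:
40% = 0.4
Multiply:
400 x 0.4 = 160

160


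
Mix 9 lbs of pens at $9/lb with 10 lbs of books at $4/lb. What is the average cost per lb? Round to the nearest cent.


Cost of pens:
9 x $9 = $81
Cost of books:
10 x $4 = $40
Total cost: $81 + $40 = $121
Total weight: 19 lbs
Average: $121 / 19 = $6.3684... ≈ $6.37/lb

$6.37/lb


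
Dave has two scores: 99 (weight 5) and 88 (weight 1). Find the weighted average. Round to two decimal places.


Weighted sum:
5 x 99 + 1 x 88 = 583
Total weight:
5 + 1 = 6
Weighted average:
583 / 6 = 97.1666... ≈ 97.17

97.17


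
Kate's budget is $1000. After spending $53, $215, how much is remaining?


Add up expenses:
$53 + $215 = $268
Subtract from budget:
$1000 - $268 = $732

$732


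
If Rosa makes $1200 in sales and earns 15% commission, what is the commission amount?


Convert rate to decimal:
15% = 0.15
Multiply by sales:
$1200 x 0.15 = $180

$180


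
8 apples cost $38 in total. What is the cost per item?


Total cost: $38
Number of items: 8
Unit price: $38 / 8 = $4.75

$4.75


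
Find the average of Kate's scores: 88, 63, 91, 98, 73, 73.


Add the scores:
88 + 63 + 91 + 98 + 73 + 73 = 486
Divide by the number of tests:
486 / 6 = 81

81


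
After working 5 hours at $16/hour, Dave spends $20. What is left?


Calculate earnings:
5 x $16 = $80
Subtract spending:
$80 - $20 = $60

$60


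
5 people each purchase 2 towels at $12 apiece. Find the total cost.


Cost per person:
2 x $12 = $24
Group total:
5 x $24 = $120

$120


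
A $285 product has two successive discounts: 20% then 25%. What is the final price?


First discount:
20% of $285 = $57
Price after first discount:
$285 - $57 = $228
Second discount:
25% of $228 = $57
Final price:
$228 - $57 = $171

$171


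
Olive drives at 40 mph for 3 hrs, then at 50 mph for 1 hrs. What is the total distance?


Leg 1 distance:
40 x 3 = 120 miles
Leg 2 distance:
50 x 1 = 50 miles
Total distance:
120 + 50 = 170 miles

170 miles


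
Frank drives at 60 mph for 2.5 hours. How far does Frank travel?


Use the formula: distance = speed x time
Speed = 60 mph, Time = 2.5 hours
60 x 2.5 = 150 miles

150 miles


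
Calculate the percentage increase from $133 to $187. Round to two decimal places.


Find the absolute change:
|187 - 133| = 54
Divide by original and multiply by 100:
54 / 133 x 100 = 40.6015...% ≈ 40.6%

40.6%


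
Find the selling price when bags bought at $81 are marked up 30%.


Calculate the markup amount:
30% of $81 = $24.30
Add to cost:
$81 + $24.30 = $105.30

$105.30


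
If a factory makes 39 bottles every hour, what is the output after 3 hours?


Production rate: 39 bottles per hour
Time: 3 hours
Total: 39 x 3 = 117 bottles

117 bottles


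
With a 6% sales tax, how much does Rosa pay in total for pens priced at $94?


Calculate the tax:
6% of $94 = $5.64
Add tax to price:
$94 + $5.64 = $99.64

$99.64


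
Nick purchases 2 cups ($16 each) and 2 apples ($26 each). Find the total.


Cost of cups:
2 x $16 = $32
Cost of apples:
2 x $26 = $52
Add both:
$32 + $52 = $84

$84


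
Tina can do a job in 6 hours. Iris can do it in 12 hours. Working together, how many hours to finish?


Tina's rate: 1/6 of the job per hour
Iris's rate: 1/12 of the job per hour
Combined rate: 1/6 + 1/12 = 1/4 per hour
Time = 1 / (1/4) = 4 hours

4 hours


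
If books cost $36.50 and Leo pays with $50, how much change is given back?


Start with the amount paid:
$50
Subtract the price:
$50 - $36.50 = $13.50

$13.50


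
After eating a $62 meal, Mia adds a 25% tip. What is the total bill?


Calculate the tip:
25% of $62 = $15.50
Add tip to meal cost:
$62 + $15.50 = $77.50

$77.50


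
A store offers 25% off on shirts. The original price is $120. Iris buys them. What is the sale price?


Calculate the discount amount:
25% of $120 = $30
Subtract from original:
$120 - $30 = $90

$90


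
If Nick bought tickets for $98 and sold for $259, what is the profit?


Selling price = $259
Cost price = $98
Profit = selling price - cost price:
Profit = $259 - $98 = $161

$161


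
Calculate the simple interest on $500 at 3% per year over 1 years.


Use the formula I = P x R x T / 100
P x R x T = 500 x 3 x 1 = 1500
I = 1500 / 100 = $15

$15


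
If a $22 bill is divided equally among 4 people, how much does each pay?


Total bill: $22
Number of people: 4
Each pays: $22 / 4 = $5.50

$5.50


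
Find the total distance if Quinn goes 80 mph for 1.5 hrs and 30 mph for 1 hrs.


Leg 1 distance:
80 x 1.5 = 120 miles
Leg 2 distance:
30 x 1 = 30 miles
Total distance:
120 + 30 = 150 miles

150 miles


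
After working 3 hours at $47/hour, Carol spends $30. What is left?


Calculate earnings:
3 x $47 = $141
Subtract spending:
$141 - $30 = $111

$111


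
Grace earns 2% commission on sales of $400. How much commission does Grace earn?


Convert rate to decimal:
2% = 0.02
Multiply by sales:
$400 x 0.02 = $8

$8


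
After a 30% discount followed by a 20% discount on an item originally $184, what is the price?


First discount:
30% of $184 = $55.20
Price after first discount:
$184 - $55.20 = $128.80
Second discount:
20% of $128.80 = $25.76
Final price:
$128.80 - $25.76 = $103.04

$103.04


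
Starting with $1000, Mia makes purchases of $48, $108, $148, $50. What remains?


Add up expenses:
$48 + $108 + $148 + $50 = $354
Subtract from budget:
$1000 - $354 = $646

$646


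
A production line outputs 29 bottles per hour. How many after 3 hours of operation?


Production rate: 29 bottles per hour
Time: 3 hours
Total: 29 x 3 = 87 bottles

87 bottles


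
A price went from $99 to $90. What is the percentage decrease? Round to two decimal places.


Find the absolute change:
|90 - 99| = 9
Divide by original and multiply by 100:
9 / 99 x 100 = 9.0909...% ≈ 9.09%

9.09%


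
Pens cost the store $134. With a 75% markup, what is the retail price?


Calculate the markup amount:
75% of $134 = $100.50
Add to cost:
$134 + $100.50 = $234.50

$234.50


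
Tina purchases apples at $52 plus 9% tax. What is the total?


Calculate the tax:
9% of $52 = $4.68
Add tax to price:
$52 + $4.68 = $56.68

$56.68


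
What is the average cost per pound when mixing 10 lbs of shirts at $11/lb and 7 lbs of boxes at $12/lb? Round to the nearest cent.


Cost of shirts:
10 x $11 = $110
Cost of boxes:
7 x $12 = $84
Total cost: $110 + $84 = $194
Total weight: 17 lbs
Average: $194 / 17 = $11.4117... ≈ $11.41/lb

$11.41/lb


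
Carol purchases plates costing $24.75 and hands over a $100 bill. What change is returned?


Start with the amount paid:
$100
Subtract the price:
$100 - $24.75 = $75.25

$75.25


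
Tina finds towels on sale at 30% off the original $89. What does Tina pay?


Calculate the discount amount:
30% of $89 = $26.70
Subtract from original:
$89 - $26.70 = $62.30

$62.30


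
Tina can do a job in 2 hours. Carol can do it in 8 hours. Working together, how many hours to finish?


Tina's rate: 1/2 of the job per hour
Carol's rate: 1/8 of the job per hour
Combined rate: 1/2 + 1/8 = 5/8 per hour
Time = 1 / (5/8) = 8/5 = 1.6 hours

1.6 hours


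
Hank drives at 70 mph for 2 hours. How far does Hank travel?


Use the formula: distance = speed x time
Speed = 70 mph, Time = 2 hours
70 x 2 = 140 miles

140 miles


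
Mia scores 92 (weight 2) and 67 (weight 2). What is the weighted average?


Weighted sum:
2 x 92 + 2 x 67 = 318
Total weight:
2 + 2 = 4
Weighted average:
318 / 4 = 79.5

79.5


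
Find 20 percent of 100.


Convert percentage to decimal:
20% = 0.2
Multiply:
100 x 0.2 = 20

20


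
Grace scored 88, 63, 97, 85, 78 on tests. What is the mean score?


Add the scores:
88 + 63 + 97 + 85 + 78 = 411
Divide by the number of tests:
411 / 5 = 82.2

82.2


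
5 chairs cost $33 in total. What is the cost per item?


Total cost: $33
Number of items: 5
Unit price: $33 / 5 = $6.60

$6.60


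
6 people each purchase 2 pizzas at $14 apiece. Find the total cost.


Cost per person:
2 x $14 = $28
Group total:
6 x $28 = $168

$168


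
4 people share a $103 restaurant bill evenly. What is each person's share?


Total bill: $103
Number of people: 4
Each pays: $103 / 4 = $25.75

$25.75


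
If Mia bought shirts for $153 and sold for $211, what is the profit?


Selling price = $211
Cost price = $153
Profit = selling price - cost price:
Profit = $211 - $153 = $58

$58


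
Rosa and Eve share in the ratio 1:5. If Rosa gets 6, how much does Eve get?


Find the multiplier:
6 / 1 = 6
Apply to Eve's share:
5 x 6 = 30

30


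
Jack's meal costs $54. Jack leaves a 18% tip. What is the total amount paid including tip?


Calculate the tip:
18% of $54 = $9.72
Add tip to meal cost:
$54 + $9.72 = $63.72

$63.72


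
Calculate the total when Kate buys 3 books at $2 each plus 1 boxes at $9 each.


Cost of books:
3 x $2 = $6
Cost of boxes:
1 x $9 = $9
Add both:
$6 + $9 = $15

$15


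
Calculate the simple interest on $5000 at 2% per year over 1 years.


Use the formula I = P x R x T / 100
P x R x T = 5000 x 2 x 1 = 10000
I = 10000 / 100 = $100

$100


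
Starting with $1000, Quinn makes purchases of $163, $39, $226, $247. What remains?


Add up expenses:
$163 + $39 + $226 + $247 = $675
Subtract from budget:
$1000 - $675 = $325

$325


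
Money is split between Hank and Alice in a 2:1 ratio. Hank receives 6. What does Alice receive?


Find the multiplier:
6 / 2 = 3
Apply to Alice's share:
1 x 3 = 3

3


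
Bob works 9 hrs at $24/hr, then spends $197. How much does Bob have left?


Calculate earnings:
9 x $24 = $216
Subtract spending:
$216 - $197 = $19

$19


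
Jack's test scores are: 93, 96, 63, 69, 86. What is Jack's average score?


Add the scores:
93 + 96 + 63 + 69 + 86 = 407
Divide by the number of tests:
407 / 5 = 81.4

81.4


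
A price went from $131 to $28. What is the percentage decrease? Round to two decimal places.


Find the absolute change:
|28 - 131| = 103
Divide by original and multiply by 100:
103 / 131 x 100 = 78.6259...% ≈ 78.63%

78.63%


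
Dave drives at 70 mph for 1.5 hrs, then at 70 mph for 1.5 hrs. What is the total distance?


Leg 1 distance:
70 x 1.5 = 105 miles
Leg 2 distance:
70 x 1.5 = 105 miles
Total distance:
105 + 105 = 210 miles

210 miles


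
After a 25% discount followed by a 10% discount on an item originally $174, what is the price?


First discount:
25% of $174 = $43.50
Price after first discount:
$174 - $43.50 = $130.50
Second discount:
10% of $130.50 = $13.05
Final price:
$130.50 - $13.05 = $117.45

$117.45


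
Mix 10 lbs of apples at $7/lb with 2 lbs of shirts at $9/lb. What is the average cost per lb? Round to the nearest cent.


Cost of apples:
10 x $7 = $70
Cost of shirts:
2 x $9 = $18
Total cost: $70 + $18 = $88
Total weight: 12 lbs
Average: $88 / 12 = $7.3333... ≈ $7.33/lb

$7.33/lb


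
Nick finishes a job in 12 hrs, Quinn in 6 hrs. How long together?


Nick's rate: 1/12 of the job per hour
Quinn's rate: 1/6 of the job per hour
Combined rate: 1/12 + 1/6 = 1/4 per hour
Time = 1 / (1/4) = 4 hours

4 hours


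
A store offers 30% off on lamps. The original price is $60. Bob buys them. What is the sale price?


Calculate the discount amount:
30% of $60 = $18
Subtract from original:
$60 - $18 = $42

$42


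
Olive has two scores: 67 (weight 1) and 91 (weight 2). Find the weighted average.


Weighted sum:
1 x 67 + 2 x 91 = 249
Total weight:
1 + 2 = 3
Weighted average:
249 / 3 = 83

83


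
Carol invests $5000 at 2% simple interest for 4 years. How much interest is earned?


Use the formula I = P x R x T / 100
P x R x T = 5000 x 2 x 4 = 40000
I = 40000 / 100 = $400

$400


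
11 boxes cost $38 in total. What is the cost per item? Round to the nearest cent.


Total cost: $38
Number of items: 11
Unit price: $38 / 11 = $3.4545... ≈ $3.45

$3.45


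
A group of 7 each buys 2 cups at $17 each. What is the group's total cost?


Cost per person:
2 x $17 = $34
Group total:
7 x $34 = $238

$238


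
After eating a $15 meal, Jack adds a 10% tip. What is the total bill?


Calculate the tip:
10% of $15 = $1.50
Add tip to meal cost:
$15 + $1.50 = $16.50

$16.50


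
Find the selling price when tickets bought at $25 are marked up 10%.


Calculate the markup amount:
10% of $25 = $2.50
Add to cost:
$25 + $2.50 = $27.50

$27.50


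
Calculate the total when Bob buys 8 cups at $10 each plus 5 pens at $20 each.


Cost of cups:
8 x $10 = $80
Cost of pens:
5 x $20 = $100
Add both:
$80 + $100 = $180

$180


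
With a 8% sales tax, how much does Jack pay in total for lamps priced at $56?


Calculate the tax:
8% of $56 = $4.48
Add tax to price:
$56 + $4.48 = $60.48

$60.48


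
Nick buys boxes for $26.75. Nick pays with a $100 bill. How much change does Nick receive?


Start with the amount paid:
$100
Subtract the price:
$100 - $26.75 = $73.25

$73.25


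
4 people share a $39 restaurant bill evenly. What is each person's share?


Total bill: $39
Number of people: 4
Each pays: $39 / 4 = $9.75

$9.75


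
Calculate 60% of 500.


Convert percentage to decimal:
60% = 0.6
Multiply:
500 x 0.6 = 300

300


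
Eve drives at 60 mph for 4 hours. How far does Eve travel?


Use the formula: distance = speed x time
Speed = 60 mph, Time = 4 hours
60 x 4 = 240 miles

240 miles


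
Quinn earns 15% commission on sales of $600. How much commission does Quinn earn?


Convert rate to decimal:
15% = 0.15
Multiply by sales:
$600 x 0.15 = $90

$90


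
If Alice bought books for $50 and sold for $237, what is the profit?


Selling price = $237
Cost price = $50
Profit = selling price - cost price:
Profit = $237 - $50 = $187

$187


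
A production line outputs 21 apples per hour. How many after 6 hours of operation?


Production rate: 21 apples per hour
Time: 6 hours
Total: 21 x 6 = 126 apples

126 apples


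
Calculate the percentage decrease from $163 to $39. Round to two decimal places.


Find the absolute change:
|39 - 163| = 124
Divide by original and multiply by 100:
124 / 163 x 100 = 76.0736...% ≈ 76.07%

76.07%


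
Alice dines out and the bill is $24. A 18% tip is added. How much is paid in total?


Calculate the tip:
18% of $24 = $4.32
Add tip to meal cost:
$24 + $4.32 = $28.32

$28.32


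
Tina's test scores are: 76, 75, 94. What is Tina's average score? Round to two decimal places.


Add the scores:
76 + 75 + 94 = 245
Divide by the number of tests:
245 / 3 = 81.6666... ≈ 81.67

81.67


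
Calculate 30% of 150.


Convert percentage to decimal:
30% = 0.3
Multiply:
150 x 0.3 = 45

45


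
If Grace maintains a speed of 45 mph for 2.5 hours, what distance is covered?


Use the formula: distance = speed x time
Speed = 45 mph, Time = 2.5 hours
45 x 2.5 = 112.5 miles

112.5 miles


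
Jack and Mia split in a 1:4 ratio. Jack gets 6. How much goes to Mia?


Find the multiplier:
6 / 1 = 6
Apply to Mia's share:
4 x 6 = 24

24


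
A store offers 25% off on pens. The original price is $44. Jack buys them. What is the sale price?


Calculate the discount amount:
25% of $44 = $11
Subtract from original:
$44 - $11 = $33

$33


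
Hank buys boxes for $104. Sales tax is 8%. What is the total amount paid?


Calculate the tax:
8% of $104 = $8.32
Add tax to price:
$104 + $8.32 = $112.32

$112.32


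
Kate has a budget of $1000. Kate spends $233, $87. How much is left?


Add up expenses:
$233 + $87 = $320
Subtract from budget:
$1000 - $320 = $680

$680


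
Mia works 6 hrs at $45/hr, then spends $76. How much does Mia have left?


Calculate earnings:
6 x $45 = $270
Subtract spending:
$270 - $76 = $194

$194


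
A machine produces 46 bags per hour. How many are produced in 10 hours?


Production rate: 46 bags per hour
Time: 10 hours
Total: 46 x 10 = 460 bags

460 bags


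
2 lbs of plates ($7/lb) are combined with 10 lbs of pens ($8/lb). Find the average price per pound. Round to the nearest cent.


Cost of plates:
2 x $7 = $14
Cost of pens:
10 x $8 = $80
Total cost: $14 + $80 = $94
Total weight: 12 lbs
Average: $94 / 12 = $7.8333... ≈ $7.83/lb

$7.83/lb


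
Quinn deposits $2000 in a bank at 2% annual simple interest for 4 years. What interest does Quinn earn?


Use the formula I = P x R x T / 100
P x R x T = 2000 x 2 x 4 = 16000
I = 16000 / 100 = $160

$160


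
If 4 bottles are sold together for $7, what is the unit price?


Total cost: $7
Number of items: 4
Unit price: $7 / 4 = $1.75

$1.75


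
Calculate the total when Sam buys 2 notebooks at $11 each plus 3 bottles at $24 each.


Cost of notebooks:
2 x $11 = $22
Cost of bottles:
3 x $24 = $72
Add both:
$22 + $72 = $94

$94


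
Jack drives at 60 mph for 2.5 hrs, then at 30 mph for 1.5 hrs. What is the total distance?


Leg 1 distance:
60 x 2.5 = 150 miles
Leg 2 distance:
30 x 1.5 = 45 miles
Total distance:
150 + 45 = 195 miles

195 miles


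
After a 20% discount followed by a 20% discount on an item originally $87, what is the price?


First discount:
20% of $87 = $17.40
Price after first discount:
$87 - $17.40 = $69.60
Second discount:
20% of $69.60 = $13.92
Final price:
$69.60 - $13.92 = $55.68

$55.68


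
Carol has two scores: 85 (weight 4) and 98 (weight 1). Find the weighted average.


Weighted sum:
4 x 85 + 1 x 98 = 438
Total weight:
4 + 1 = 5
Weighted average:
438 / 5 = 87.6

87.6


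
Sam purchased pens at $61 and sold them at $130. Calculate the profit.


Selling price = $130
Cost price = $61
Profit = selling price - cost price:
Profit = $130 - $61 = $69

$69


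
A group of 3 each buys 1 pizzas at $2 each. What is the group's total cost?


Cost per person:
1 x $2 = $2
Group total:
3 x $2 = $6

$6


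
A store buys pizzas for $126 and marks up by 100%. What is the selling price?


Calculate the markup amount:
100% of $126 = $126
Add to cost:
$126 + $126 = $252

$252


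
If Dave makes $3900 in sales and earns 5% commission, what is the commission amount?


Convert rate to decimal:
5% = 0.05
Multiply by sales:
$3900 x 0.05 = $195

$195


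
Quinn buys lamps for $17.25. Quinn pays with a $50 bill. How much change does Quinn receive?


Start with the amount paid:
$50
Subtract the price:
$50 - $17.25 = $32.75

$32.75


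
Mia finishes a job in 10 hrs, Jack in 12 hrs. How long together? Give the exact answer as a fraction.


Mia's rate: 1/10 of the job per hour
Jack's rate: 1/12 of the job per hour
Combined rate: 1/10 + 1/12 = 11/60 per hour
Time = 1 / (11/60) = 60/11 hours (≈ 5.45 hours)

60/11 hours


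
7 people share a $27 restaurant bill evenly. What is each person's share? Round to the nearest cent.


Total bill: $27
Number of people: 7
Each pays: $27 / 7 = $3.8571... ≈ $3.86

$3.86


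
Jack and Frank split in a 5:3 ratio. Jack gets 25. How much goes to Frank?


Find the multiplier:
25 / 5 = 5
Apply to Frank's share:
3 x 5 = 15

15


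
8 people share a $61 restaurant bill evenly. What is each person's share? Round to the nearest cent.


Total bill: $61
Number of people: 8
Each pays: $61 / 8 = $7.625 ≈ $7.63

$7.63


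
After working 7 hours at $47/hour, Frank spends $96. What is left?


Calculate earnings:
7 x $47 = $329
Subtract spending:
$329 - $96 = $233

$233


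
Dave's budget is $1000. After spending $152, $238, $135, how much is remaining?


Add up expenses:
$152 + $238 + $135 = $525
Subtract from budget:
$1000 - $525 = $475

$475


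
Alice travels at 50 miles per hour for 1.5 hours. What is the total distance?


Use the formula: distance = speed x time
Speed = 50 mph, Time = 1.5 hours
50 x 1.5 = 75 miles

75 miles


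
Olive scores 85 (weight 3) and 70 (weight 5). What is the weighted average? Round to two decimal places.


Weighted sum:
3 x 85 + 5 x 70 = 605
Total weight:
3 + 5 = 8
Weighted average:
605 / 8 = 75.625 ≈ 75.63

75.63


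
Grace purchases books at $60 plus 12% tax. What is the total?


Calculate the tax:
12% of $60 = $7.20
Add tax to price:
$60 + $7.20 = $67.20

$67.20


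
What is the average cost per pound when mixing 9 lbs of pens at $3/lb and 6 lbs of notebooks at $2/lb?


Cost of pens:
9 x $3 = $27
Cost of notebooks:
6 x $2 = $12
Total cost: $27 + $12 = $39
Total weight: 15 lbs
Average: $39 / 15 = $2.60/lb

$2.60/lb


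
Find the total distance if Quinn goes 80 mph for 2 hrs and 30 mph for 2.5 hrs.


Leg 1 distance:
80 x 2 = 160 miles
Leg 2 distance:
30 x 2.5 = 75 miles
Total distance:
160 + 75 = 235 miles

235 miles


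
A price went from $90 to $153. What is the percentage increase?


Find the absolute change:
|153 - 90| = 63
Divide by original and multiply by 100:
63 / 90 x 100 = 70%

70%


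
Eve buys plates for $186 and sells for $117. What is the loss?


Selling price = $117
Cost price = $186
Loss = cost price - selling price:
Loss = $186 - $117 = $69

$69


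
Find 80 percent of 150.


Convert percentage to decimal:
80% = 0.8
Multiply:
150 x 0.8 = 120

120


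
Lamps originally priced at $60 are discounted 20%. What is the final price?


Calculate the discount amount:
20% of $60 = $12
Subtract from original:
$60 - $12 = $48

$48


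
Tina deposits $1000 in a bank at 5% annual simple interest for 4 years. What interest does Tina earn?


Use the formula I = P x R x T / 100
P x R x T = 1000 x 5 x 4 = 20000
I = 20000 / 100 = $200

$200


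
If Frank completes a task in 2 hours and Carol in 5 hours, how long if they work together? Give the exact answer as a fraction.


Frank's rate: 1/2 of the job per hour
Carol's rate: 1/5 of the job per hour
Combined rate: 1/2 + 1/5 = 7/10 per hour
Time = 1 / (7/10) = 10/7 hours (≈ 1.43 hours)

10/7 hours


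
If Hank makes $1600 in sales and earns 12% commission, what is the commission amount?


Convert rate to decimal:
12% = 0.12
Multiply by sales:
$1600 x 0.12 = $192

$192


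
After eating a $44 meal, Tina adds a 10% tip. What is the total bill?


Calculate the tip:
10% of $44 = $4.40
Add tip to meal cost:
$44 + $4.40 = $48.40

$48.40


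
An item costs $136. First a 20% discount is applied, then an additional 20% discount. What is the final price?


First discount:
20% of $136 = $27.20
Price after first discount:
$136 - $27.20 = $108.80
Second discount:
20% of $108.80 = $21.76
Final price:
$108.80 - $21.76 = $87.04

$87.04


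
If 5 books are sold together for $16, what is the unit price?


Total cost: $16
Number of items: 5
Unit price: $16 / 5 = $3.20

$3.20


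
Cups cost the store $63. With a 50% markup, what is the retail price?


Calculate the markup amount:
50% of $63 = $31.50
Add to cost:
$63 + $31.50 = $94.50

$94.50


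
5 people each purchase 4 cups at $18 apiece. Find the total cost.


Cost per person:
4 x $18 = $72
Group total:
5 x $72 = $360

$360


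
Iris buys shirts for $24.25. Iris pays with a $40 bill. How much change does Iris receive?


Start with the amount paid:
$40
Subtract the price:
$40 - $24.25 = $15.75

$15.75


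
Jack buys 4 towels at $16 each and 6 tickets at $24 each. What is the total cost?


Cost of towels:
4 x $16 = $64
Cost of tickets:
6 x $24 = $144
Add both:
$64 + $144 = $208

$208


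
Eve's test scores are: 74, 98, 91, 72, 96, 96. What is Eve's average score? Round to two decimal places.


Add the scores:
74 + 98 + 91 + 72 + 96 + 96 = 527
Divide by the number of tests:
527 / 6 = 87.8333... ≈ 87.83

87.83


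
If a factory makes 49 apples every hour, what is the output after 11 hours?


Production rate: 49 apples per hour
Time: 11 hours
Total: 49 x 11 = 539 apples

539 apples


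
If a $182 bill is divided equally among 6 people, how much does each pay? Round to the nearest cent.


Total bill: $182
Number of people: 6
Each pays: $182 / 6 = $30.3333... ≈ $30.33

$30.33


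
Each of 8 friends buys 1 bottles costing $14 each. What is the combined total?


Cost per person:
1 x $14 = $14
Group total:
8 x $14 = $112

$112


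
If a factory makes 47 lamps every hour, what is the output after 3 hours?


Production rate: 47 lamps per hour
Time: 3 hours
Total: 47 x 3 = 141 lamps

141 lamps


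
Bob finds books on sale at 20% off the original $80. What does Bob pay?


Calculate the discount amount:
20% of $80 = $16
Subtract from original:
$80 - $16 = $64

$64


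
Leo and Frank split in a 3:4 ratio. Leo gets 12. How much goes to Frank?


Find the multiplier:
12 / 3 = 4
Apply to Frank's share:
4 x 4 = 16

16


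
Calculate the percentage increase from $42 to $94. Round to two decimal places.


Find the absolute change:
|94 - 42| = 52
Divide by original and multiply by 100:
52 / 42 x 100 = 123.8095...% ≈ 123.81%

123.81%


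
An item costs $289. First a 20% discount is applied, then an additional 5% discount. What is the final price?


First discount:
20% of $289 = $57.80
Price after first discount:
$289 - $57.80 = $231.20
Second discount:
5% of $231.20 = $11.56
Final price:
$231.20 - $11.56 = $219.64

$219.64


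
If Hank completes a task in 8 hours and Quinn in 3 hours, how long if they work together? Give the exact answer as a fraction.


Hank's rate: 1/8 of the job per hour
Quinn's rate: 1/3 of the job per hour
Combined rate: 1/8 + 1/3 = 11/24 per hour
Time = 1 / (11/24) = 24/11 hours (≈ 2.18 hours)

24/11 hours


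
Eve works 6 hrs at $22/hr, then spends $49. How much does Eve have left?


Calculate earnings:
6 x $22 = $132
Subtract spending:
$132 - $49 = $83

$83


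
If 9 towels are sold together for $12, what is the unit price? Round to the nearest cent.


Total cost: $12
Number of items: 9
Unit price: $12 / 9 = $1.3333... ≈ $1.33

$1.33


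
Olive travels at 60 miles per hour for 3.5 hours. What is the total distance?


Use the formula: distance = speed x time
Speed = 60 mph, Time = 3.5 hours
60 x 3.5 = 210 miles

210 miles


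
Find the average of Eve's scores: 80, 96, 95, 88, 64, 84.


Add the scores:
80 + 96 + 95 + 88 + 64 + 84 = 507
Divide by the number of tests:
507 / 6 = 84.5

84.5


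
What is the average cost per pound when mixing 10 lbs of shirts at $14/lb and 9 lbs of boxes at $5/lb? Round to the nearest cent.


Cost of shirts:
10 x $14 = $140
Cost of boxes:
9 x $5 = $45
Total cost: $140 + $45 = $185
Total weight: 19 lbs
Average: $185 / 19 = $9.7368... ≈ $9.74/lb

$9.74/lb


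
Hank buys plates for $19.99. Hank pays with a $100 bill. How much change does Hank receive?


Start with the amount paid:
$100
Subtract the price:
$100 - $19.99 = $80.01

$80.01


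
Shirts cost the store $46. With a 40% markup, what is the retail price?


Calculate the markup amount:
40% of $46 = $18.40
Add to cost:
$46 + $18.40 = $64.40

$64.40


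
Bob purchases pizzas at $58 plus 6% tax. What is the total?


Calculate the tax:
6% of $58 = $3.48
Add tax to price:
$58 + $3.48 = $61.48

$61.48


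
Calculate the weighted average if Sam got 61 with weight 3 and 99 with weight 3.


Weighted sum:
3 x 61 + 3 x 99 = 480
Total weight:
3 + 3 = 6
Weighted average:
480 / 6 = 80

80


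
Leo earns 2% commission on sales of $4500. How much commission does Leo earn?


Convert rate to decimal:
2% = 0.02
Multiply by sales:
$4500 x 0.02 = $90

$90


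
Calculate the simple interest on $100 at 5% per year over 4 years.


Use the formula I = P x R x T / 100
P x R x T = 100 x 5 x 4 = 2000
I = 2000 / 100 = $20

$20


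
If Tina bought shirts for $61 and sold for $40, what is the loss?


Selling price = $40
Cost price = $61
Loss = cost price - selling price:
Loss = $61 - $40 = $21

$21


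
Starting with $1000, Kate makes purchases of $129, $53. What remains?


Add up expenses:
$129 + $53 = $182
Subtract from budget:
$1000 - $182 = $818

$818


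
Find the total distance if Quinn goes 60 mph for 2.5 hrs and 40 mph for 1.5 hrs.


Leg 1 distance:
60 x 2.5 = 150 miles
Leg 2 distance:
40 x 1.5 = 60 miles
Total distance:
150 + 60 = 210 miles

210 miles


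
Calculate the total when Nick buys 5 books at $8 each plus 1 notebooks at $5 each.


Cost of books:
5 x $8 = $40
Cost of notebooks:
1 x $5 = $5
Add both:
$40 + $5 = $45

$45


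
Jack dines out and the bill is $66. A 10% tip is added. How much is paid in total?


Calculate the tip:
10% of $66 = $6.60
Add tip to meal cost:
$66 + $6.60 = $72.60

$72.60


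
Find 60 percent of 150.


Convert percentage to decimal:
60% = 0.6
Multiply:
150 x 0.6 = 90

90


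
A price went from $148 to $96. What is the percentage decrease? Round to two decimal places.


Find the absolute change:
|96 - 148| = 52
Divide by original and multiply by 100:
52 / 148 x 100 = 35.1351...% ≈ 35.14%

35.14%


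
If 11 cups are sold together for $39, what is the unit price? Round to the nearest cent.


Total cost: $39
Number of items: 11
Unit price: $39 / 11 = $3.5454... ≈ $3.55

$3.55


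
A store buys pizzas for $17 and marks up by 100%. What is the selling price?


Calculate the markup amount:
100% of $17 = $17
Add to cost:
$17 + $17 = $34

$34


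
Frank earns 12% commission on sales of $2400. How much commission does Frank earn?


Convert rate to decimal:
12% = 0.12
Multiply by sales:
$2400 x 0.12 = $288

$288


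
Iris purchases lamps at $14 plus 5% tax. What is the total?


Calculate the tax:
5% of $14 = $0.70
Add tax to price:
$14 + $0.70 = $14.70

$14.70


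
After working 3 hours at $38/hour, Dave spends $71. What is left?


Calculate earnings:
3 x $38 = $114
Subtract spending:
$114 - $71 = $43

$43


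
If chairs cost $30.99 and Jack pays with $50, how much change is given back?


Start with the amount paid:
$50
Subtract the price:
$50 - $30.99 = $19.01

$19.01


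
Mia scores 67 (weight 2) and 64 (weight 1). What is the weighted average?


Weighted sum:
2 x 67 + 1 x 64 = 198
Total weight:
2 + 1 = 3
Weighted average:
198 / 3 = 66

66


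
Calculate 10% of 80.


Convert percentage to decimal:
10% = 0.1
Multiply:
80 x 0.1 = 8

8


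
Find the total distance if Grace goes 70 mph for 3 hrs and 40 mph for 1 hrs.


Leg 1 distance:
70 x 3 = 210 miles
Leg 2 distance:
40 x 1 = 40 miles
Total distance:
210 + 40 = 250 miles

250 miles


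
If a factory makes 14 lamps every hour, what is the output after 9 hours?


Production rate: 14 lamps per hour
Time: 9 hours
Total: 14 x 9 = 126 lamps

126 lamps


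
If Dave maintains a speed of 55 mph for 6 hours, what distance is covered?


Use the formula: distance = speed x time
Speed = 55 mph, Time = 6 hours
55 x 6 = 330 miles

330 miles


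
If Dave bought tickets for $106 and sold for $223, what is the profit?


Selling price = $223
Cost price = $106
Profit = selling price - cost price:
Profit = $223 - $106 = $117

$117


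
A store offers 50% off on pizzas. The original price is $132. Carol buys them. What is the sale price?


Calculate the discount amount:
50% of $132 = $66
Subtract from original:
$132 - $66 = $66

$66


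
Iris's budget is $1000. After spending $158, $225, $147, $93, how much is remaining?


Add up expenses:
$158 + $225 + $147 + $93 = $623
Subtract from budget:
$1000 - $623 = $377

$377


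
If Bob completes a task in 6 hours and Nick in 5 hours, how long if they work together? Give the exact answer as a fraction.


Bob's rate: 1/6 of the job per hour
Nick's rate: 1/5 of the job per hour
Combined rate: 1/6 + 1/5 = 11/30 per hour
Time = 1 / (11/30) = 30/11 hours (≈ 2.73 hours)

30/11 hours


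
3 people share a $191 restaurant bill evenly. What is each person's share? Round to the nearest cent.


Total bill: $191
Number of people: 3
Each pays: $191 / 3 = $63.6666... ≈ $63.67

$63.67


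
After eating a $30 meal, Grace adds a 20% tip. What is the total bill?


Calculate the tip:
20% of $30 = $6
Add tip to meal cost:
$30 + $6 = $36

$36


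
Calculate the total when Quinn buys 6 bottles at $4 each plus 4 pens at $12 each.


Cost of bottles:
6 x $4 = $24
Cost of pens:
4 x $12 = $48
Add both:
$24 + $48 = $72

$72


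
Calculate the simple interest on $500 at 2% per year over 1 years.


Use the formula I = P x R x T / 100
P x R x T = 500 x 2 x 1 = 1000
I = 1000 / 100 = $10

$10


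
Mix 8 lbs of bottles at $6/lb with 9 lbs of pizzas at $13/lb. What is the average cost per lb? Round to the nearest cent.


Cost of bottles:
8 x $6 = $48
Cost of pizzas:
9 x $13 = $117
Total cost: $48 + $117 = $165
Total weight: 17 lbs
Average: $165 / 17 = $9.7058... ≈ $9.71/lb

$9.71/lb


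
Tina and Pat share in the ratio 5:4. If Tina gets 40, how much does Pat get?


Find the multiplier:
40 / 5 = 8
Apply to Pat's share:
4 x 8 = 32

32


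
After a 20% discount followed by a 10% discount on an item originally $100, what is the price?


First discount:
20% of $100 = $20
Price after first discount:
$100 - $20 = $80
Second discount:
10% of $80 = $8
Final price:
$80 - $8 = $72

$72


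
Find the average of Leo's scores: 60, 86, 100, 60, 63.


Add the scores:
60 + 86 + 100 + 60 + 63 = 369
Divide by the number of tests:
369 / 5 = 73.8

73.8


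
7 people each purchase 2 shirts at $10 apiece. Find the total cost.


Cost per person:
2 x $10 = $20
Group total:
7 x $20 = $140

$140


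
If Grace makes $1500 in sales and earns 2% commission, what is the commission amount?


Convert rate to decimal:
2% = 0.02
Multiply by sales:
$1500 x 0.02 = $30

$30


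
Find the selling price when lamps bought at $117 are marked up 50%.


Calculate the markup amount:
50% of $117 = $58.50
Add to cost:
$117 + $58.50 = $175.50

$175.50


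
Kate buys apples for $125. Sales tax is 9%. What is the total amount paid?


Calculate the tax:
9% of $125 = $11.25
Add tax to price:
$125 + $11.25 = $136.25

$136.25


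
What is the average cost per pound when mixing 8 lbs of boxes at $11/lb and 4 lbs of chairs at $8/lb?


Cost of boxes:
8 x $11 = $88
Cost of chairs:
4 x $8 = $32
Total cost: $88 + $32 = $120
Total weight: 12 lbs
Average: $120 / 12 = $10/lb

$10/lb


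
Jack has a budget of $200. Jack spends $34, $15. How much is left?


Add up expenses:
$34 + $15 = $49
Subtract from budget:
$200 - $49 = $151

$151


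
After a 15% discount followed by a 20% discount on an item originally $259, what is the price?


First discount:
15% of $259 = $38.85
Price after first discount:
$259 - $38.85 = $220.15
Second discount:
20% of $220.15 = $44.03
Final price:
$220.15 - $44.03 = $176.12

$176.12


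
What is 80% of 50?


Convert percentage to decimal:
80% = 0.8
Multiply:
50 x 0.8 = 40

40


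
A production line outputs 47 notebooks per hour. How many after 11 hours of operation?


Production rate: 47 notebooks per hour
Time: 11 hours
Total: 47 x 11 = 517 notebooks

517 notebooks


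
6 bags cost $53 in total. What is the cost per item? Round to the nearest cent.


Total cost: $53
Number of items: 6
Unit price: $53 / 6 = $8.8333... ≈ $8.83

$8.83


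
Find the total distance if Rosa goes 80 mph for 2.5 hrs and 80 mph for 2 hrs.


Leg 1 distance:
80 x 2.5 = 200 miles
Leg 2 distance:
80 x 2 = 160 miles
Total distance:
200 + 160 = 360 miles

360 miles


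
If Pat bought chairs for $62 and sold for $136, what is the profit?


Selling price = $136
Cost price = $62
Profit = selling price - cost price:
Profit = $136 - $62 = $74

$74


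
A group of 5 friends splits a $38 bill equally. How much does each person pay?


Total bill: $38
Number of people: 5
Each pays: $38 / 5 = $7.60

$7.60
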